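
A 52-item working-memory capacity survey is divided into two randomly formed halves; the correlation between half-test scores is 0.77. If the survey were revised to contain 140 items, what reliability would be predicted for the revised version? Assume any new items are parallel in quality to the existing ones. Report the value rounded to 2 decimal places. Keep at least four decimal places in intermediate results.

0.95

Spearman-Brown correction (n = 2): r_full = 2·0.77/(1 + 0.77) = 0.8701
Then adjust to 140 items: n = 140/52 = 2.6923
r_new = n·r_full / (1 + (n − 1)·r_full) = 2.3426 / 2.4725 ≈ 0.9475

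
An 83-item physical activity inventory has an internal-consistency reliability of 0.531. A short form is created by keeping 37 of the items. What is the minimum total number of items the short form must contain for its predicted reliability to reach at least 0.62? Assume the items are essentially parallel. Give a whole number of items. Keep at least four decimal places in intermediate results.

120

Short-form reliability: n = 37/83 = 0.4458; r_37 = n·r/(1+(n−1)r) ≈ 0.3354
Then solve for n' with r_old = 0.3354, r_target = 0.62: n' = 0.62(1 − 0.3354)/[0.3354(1 − 0.62)] = 3.2330
Items = 3.2330 × 37 ≈ 119.62 → 120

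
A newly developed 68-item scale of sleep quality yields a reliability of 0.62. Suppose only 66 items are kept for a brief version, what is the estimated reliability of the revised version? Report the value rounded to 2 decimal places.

0.61

The new length is 66/68 = 0.9706 times the old.
r_new = (0.9706 × 0.62) / (1 + (0.9706 − 1) × 0.62)
     = 0.6018 / 0.9818 = 0.6130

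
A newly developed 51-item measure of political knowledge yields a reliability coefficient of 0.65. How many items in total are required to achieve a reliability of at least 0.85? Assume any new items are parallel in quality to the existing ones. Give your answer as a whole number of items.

156

Spearman-Brown solved for the length factor n:
n = r_target (1 − r_old) / [ r_old (1 − r_target) ]
n = [0.85 × 0.35] / [0.65 × 0.15]
  = 0.2975 / 0.0975 = 3.0513
So the test needs 3.0513 × 51 ≈ 155.62 items; rounding up, 156.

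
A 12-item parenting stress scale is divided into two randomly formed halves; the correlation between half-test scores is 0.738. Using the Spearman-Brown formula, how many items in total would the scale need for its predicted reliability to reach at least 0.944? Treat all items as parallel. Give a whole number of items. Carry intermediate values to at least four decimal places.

36

r_full = 2(0.738)/(1 + 0.738) = 0.8493
n = r_tgt(1 − r_full) / [r_full(1 − r_tgt)] = 0.944 × 0.1507 / (0.8493 × 0.056) ≈ 2.9911
Required items = 2.9911 × 12 = 35.89, so 36 items.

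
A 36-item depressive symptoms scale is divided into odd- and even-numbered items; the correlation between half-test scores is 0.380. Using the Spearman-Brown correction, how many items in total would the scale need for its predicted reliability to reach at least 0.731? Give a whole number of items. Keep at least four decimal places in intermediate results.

r_full = 2(0.380)/(1 + 0.380) = 0.5507
Solve Spearman-Brown for n: n = 0.731(1 − 0.5507) / [0.5507(1 − 0.731)] = 2.2171
Items = 2.2171 × 36 ≈ 79.82 → 80

80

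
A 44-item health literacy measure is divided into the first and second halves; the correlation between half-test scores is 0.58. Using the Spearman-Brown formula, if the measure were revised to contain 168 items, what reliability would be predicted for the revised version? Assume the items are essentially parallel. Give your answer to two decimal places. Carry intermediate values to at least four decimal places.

Spearman-Brown correction (n = 2): r_full = 2·0.58/(1 + 0.58) = 0.7342
Then adjust to 168 items: n = 168/44 = 3.8182
r_new = n·r_full / (1 + (n − 1)·r_full) = 2.8033 / 3.0691 ≈ 0.9134

0.91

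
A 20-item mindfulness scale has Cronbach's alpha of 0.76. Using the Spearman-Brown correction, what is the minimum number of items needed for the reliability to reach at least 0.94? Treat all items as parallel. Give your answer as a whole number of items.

Rearranging the Spearman-Brown formula for n,
n = r_target (1 − r_old) / [ r_old (1 − r_target) ]
n = 0.94(1 − 0.76) / [0.76(1 − 0.94)]
  = 0.2256 / 0.0456 = 4.9474
4.9474 × 20 = 98.95 → 99 items

99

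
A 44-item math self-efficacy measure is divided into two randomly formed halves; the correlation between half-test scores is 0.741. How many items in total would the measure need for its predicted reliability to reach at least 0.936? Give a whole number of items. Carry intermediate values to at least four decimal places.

113

Corrected full-test reliability: r_full = 2 × 0.741 / (1 + 0.741) ≈ 0.8512
Solve Spearman-Brown for n: n = 0.936(1 − 0.8512) / [0.8512(1 − 0.936)] = 2.5566
Items = 2.5566 × 44 ≈ 112.49 → 113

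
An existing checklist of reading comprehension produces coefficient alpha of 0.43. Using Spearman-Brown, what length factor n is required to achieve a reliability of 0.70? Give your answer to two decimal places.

n = [0.70 × 0.57] / [0.43 × 0.30]
n = 0.3990 / 0.1290 ≈ 3.0930

3.09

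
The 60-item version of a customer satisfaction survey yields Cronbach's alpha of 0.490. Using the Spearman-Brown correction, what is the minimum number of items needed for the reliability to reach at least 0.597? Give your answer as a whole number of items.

n = 0.597(1 − 0.490) / [0.490(1 − 0.597)]
  = 0.304470 / 0.197470 = 1.5419
So the test needs 1.5419 × 60 ≈ 92.51 items; rounding up, 93.

93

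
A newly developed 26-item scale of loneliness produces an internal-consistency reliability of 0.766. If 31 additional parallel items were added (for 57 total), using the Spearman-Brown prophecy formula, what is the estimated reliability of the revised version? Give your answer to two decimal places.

0.88

The new length is 57/26 = 2.1923 times the old.
Spearman-Brown: r_new = n·r / (1 + (n − 1)·r)
r_new = 2.1923·0.766 / [1 + (2.1923 − 1)·0.766]
r_new = 1.6793 / 1.9133 ≈ 0.8777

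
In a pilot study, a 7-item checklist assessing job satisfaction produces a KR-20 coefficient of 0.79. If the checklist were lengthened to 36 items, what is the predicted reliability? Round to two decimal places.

The new length is 36/7 = 5.1429 times the old.
Spearman-Brown: r_new = n·r / (1 + (n − 1)·r)
r_new = 5.1429·0.79 / [1 + (5.1429 − 1)·0.79]
     = 4.0629 / 4.2729 = 0.9509

0.95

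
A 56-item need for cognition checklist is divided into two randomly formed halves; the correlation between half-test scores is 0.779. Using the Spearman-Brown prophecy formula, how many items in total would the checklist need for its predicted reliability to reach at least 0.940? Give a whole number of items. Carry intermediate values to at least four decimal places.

125

Corrected full-test reliability: r_full = 2 × 0.779 / (1 + 0.779) ≈ 0.8758
n = r_tgt(1 − r_full) / [r_full(1 − r_tgt)] = 0.940 × 0.1242 / (0.8758 × 0.060) ≈ 2.2217
Items = 2.2217 × 56 ≈ 124.42 → 125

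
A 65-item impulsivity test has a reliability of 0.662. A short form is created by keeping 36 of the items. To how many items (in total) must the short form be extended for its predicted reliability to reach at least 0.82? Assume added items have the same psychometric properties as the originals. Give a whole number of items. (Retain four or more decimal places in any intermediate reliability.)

Short-form reliability: n = 36/65 = 0.5538; r_36 = n·r/(1+(n−1)r) ≈ 0.5203
Length factor from the short form to reach 0.82: n' = 0.82(1 − 0.5203) / [0.5203(1 − 0.82)] ≈ 4.2001
Total items = 4.2001 × 36 = 151.20, rounded up to 152.

152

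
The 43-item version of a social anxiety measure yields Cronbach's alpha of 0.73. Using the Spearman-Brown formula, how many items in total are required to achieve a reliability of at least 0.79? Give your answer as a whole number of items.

Rearranging the Spearman-Brown formula for n,
n = r_target (1 − r_old) / [ r_old (1 − r_target) ]
n = [0.79 × 0.27] / [0.73 × 0.21]
n = 0.2133 / 0.1533 ≈ 1.3914
So the test needs 1.3914 × 43 ≈ 59.83 items; rounding up, 60.

60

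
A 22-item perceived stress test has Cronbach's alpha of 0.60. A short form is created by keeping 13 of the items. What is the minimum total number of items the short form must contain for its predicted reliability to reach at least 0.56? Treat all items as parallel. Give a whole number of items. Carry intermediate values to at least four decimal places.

19

Short-form reliability: n = 13/22 = 0.5909; r_13 = n·r/(1+(n−1)r) ≈ 0.4699
Then solve for n' with r_old = 0.4699, r_target = 0.56: n' = 0.56(1 − 0.4699)/[0.4699(1 − 0.56)] = 1.4358
Items = 1.4358 × 13 ≈ 18.67 → 19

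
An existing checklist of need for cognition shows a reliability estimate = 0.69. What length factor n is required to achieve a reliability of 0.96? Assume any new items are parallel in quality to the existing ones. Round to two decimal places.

10.78

Invert Spearman-Brown to solve for n:
n = r*(1 − r) / [ r (1 − r*) ]
n = 0.96(1 − 0.69) / [0.69(1 − 0.96)]
n = 0.2976 / 0.0276 ≈ 10.7826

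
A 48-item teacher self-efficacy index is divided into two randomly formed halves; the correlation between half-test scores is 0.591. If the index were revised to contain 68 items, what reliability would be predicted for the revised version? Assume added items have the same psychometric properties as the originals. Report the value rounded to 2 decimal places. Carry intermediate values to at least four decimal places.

0.80

First correct the split-half correlation to full-test reliability: r_full = 2 × 0.591 / (1 + 0.591) ≈ 0.7429
Length factor from 48 to 68 items: n = 68/48 = 1.4167
r_new = n·r_full / (1 + (n − 1)·r_full) = 1.0525 / 1.3096 ≈ 0.8037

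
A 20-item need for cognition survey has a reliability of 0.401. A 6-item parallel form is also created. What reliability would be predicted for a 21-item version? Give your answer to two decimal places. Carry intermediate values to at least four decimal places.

The 6-item form is not needed; work directly from the 20-item form with n = 21/20 = 1.0500.
r_{21} = n·r / (1 + (n − 1)·r) = 0.4211 / 1.0201 ≈ 0.4128

0.41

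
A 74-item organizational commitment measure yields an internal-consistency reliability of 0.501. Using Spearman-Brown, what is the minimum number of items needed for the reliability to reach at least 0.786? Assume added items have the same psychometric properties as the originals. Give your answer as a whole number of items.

Invert Spearman-Brown to solve for n:
n = r*(1 − r) / [ r (1 − r*) ]
n = [0.786 × 0.499] / [0.501 × 0.214]
  = 0.392214 / 0.107214 = 3.6582
Items needed = n × 74 = 3.6582 × 74 ≈ 270.71 → round up to 271

271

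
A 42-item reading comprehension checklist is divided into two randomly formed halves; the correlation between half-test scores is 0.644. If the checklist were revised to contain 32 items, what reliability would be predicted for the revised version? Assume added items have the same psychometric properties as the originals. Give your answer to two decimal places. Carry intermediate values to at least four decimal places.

Full-test reliability from the split-half r: r_full = 2(0.644)/(1 + 0.644) = 0.7835
Then adjust to 32 items: n = 32/42 = 0.7619
r_new = n·r_full / (1 + (n − 1)·r_full) = 0.5969 / 0.8134 ≈ 0.7338

0.73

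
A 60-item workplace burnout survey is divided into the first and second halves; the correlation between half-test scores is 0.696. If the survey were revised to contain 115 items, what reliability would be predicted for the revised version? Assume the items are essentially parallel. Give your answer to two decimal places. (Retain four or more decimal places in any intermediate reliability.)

Full-test reliability from the split-half r: r_full = 2(0.696)/(1 + 0.696) = 0.8208
Length factor from 60 to 115 items: n = 115/60 = 1.9167
r_new = n·r_full / (1 + (n − 1)·r_full) = 1.5732 / 1.7524 ≈ 0.8977

0.90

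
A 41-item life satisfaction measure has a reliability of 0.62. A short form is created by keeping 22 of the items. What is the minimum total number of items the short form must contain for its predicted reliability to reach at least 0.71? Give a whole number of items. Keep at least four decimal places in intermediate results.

Short-form reliability: n = 22/41 = 0.5366; r_22 = n·r/(1+(n−1)r) ≈ 0.4668
Length factor from the short form to reach 0.71: n' = 0.71(1 − 0.4668) / [0.4668(1 − 0.71)] ≈ 2.7965
Total items = 2.7965 × 22 = 61.52, rounded up to 62.

62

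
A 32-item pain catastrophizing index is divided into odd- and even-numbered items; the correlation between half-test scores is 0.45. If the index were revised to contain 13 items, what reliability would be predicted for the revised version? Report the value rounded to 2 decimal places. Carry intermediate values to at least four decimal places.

First correct the split-half correlation to full-test reliability: r_full = 2 × 0.45 / (1 + 0.45) ≈ 0.6207
Length factor from 32 to 13 items: n = 13/32 = 0.4062
r_new = n·r_full / (1 + (n − 1)·r_full) = 0.2521 / 0.6314 ≈ 0.3993

0.40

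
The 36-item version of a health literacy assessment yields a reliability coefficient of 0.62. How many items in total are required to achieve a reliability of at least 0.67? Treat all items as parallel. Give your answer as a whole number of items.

45

Rearranging the Spearman-Brown formula for n,
n = r_target (1 − r_old) / [ r_old (1 − r_target) ]
n = 0.67(1 − 0.62) / [0.62(1 − 0.67)]
n = 0.2546 / 0.2046 ≈ 1.2444
1.2444 × 36 = 44.80 → 45 items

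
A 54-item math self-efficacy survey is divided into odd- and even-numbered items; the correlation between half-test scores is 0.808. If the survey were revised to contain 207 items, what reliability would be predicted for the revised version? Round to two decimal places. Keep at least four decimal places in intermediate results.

First correct the split-half correlation to full-test reliability: r_full = 2 × 0.808 / (1 + 0.808) ≈ 0.8938
Then adjust to 207 items: n = 207/54 = 3.8333
r_new = n·r_full / (1 + (n − 1)·r_full) = 3.4262 / 3.5324 ≈ 0.9699

0.97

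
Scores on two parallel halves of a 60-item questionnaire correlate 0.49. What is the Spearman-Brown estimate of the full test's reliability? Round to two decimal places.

0.66

r_full = 2(0.49) / (1 + 0.49)
       = 0.9800 / 1.4900 = 0.6577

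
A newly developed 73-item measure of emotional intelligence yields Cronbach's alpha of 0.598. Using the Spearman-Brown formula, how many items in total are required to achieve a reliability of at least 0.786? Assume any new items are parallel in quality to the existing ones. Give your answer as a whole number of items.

Rearranging the Spearman-Brown formula for n,
n = r_target (1 − r_old) / [ r_old (1 − r_target) ]
n = [0.786 × 0.402] / [0.598 × 0.214]
n = 0.315972 / 0.127972 ≈ 2.4691
So the test needs 2.4691 × 73 ≈ 180.24 items; rounding up, 181.

181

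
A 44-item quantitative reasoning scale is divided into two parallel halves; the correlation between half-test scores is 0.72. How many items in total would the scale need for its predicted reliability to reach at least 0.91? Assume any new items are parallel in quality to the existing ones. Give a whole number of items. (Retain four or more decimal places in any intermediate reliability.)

87

Corrected full-test reliability: r_full = 2 × 0.72 / (1 + 0.72) ≈ 0.8372
n = r_tgt(1 − r_full) / [r_full(1 − r_tgt)] = 0.91 × 0.1628 / (0.8372 × 0.09) ≈ 1.9662
Required items = 1.9662 × 44 = 86.51, so 87 items.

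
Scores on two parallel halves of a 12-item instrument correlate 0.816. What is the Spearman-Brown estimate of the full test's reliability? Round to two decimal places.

Apply the Spearman-Brown correction with n = 2:
r_full = 2r_hh / (1 + r_hh) = 2 × 0.816 / (1 + 0.816)
r_full = 1.6320 / 1.8160 ≈ 0.8987

0.90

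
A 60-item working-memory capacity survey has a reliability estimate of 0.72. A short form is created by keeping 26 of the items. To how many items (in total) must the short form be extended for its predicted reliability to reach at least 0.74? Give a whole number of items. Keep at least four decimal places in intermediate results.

Short-form reliability: n = 26/60 = 0.4333; r_26 = n·r/(1+(n−1)r) ≈ 0.5270
Then solve for n' with r_old = 0.5270, r_target = 0.74: n' = 0.74(1 − 0.5270)/[0.5270(1 − 0.74)] = 2.5545
Items = 2.5545 × 26 ≈ 66.42 → 67

67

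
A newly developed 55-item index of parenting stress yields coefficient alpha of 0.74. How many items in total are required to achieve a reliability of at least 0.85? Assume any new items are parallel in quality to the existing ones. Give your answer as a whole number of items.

110

Rearranging the Spearman-Brown formula for n,
n = r*(1 − r) / [ r (1 − r*) ]
n = [0.85 × 0.26] / [0.74 × 0.15]
n = 0.2210 / 0.1110 ≈ 1.9910
Items needed = n × 55 = 1.9910 × 55 ≈ 109.51 → round up to 110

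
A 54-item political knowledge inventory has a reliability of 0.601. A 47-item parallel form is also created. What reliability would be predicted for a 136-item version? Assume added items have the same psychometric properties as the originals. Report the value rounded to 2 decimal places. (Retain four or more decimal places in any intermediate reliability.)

0.79

Only the ratio of lengths matters: n = 136/54 = 2.5185
r_{136} = n·r / (1 + (n − 1)·r) = 1.5136 / 1.9126 ≈ 0.7914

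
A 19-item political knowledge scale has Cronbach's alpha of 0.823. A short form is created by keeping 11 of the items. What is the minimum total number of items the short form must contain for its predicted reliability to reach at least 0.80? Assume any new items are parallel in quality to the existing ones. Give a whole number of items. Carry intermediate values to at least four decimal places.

17

First, r for the 11-item form: n = 11/19 = 0.5789, so r_11 = 0.5789·0.823/(1 + (0.5789 − 1)·0.823) = 0.7291
Length factor from the short form to reach 0.80: n' = 0.80(1 − 0.7291) / [0.7291(1 − 0.80)] ≈ 1.4862
Items = 1.4862 × 11 ≈ 16.35 → 17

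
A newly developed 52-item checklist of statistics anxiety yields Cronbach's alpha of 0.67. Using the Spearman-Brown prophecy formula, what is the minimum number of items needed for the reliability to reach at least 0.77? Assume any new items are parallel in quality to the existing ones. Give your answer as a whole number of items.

86

n = 0.77 × (1 − 0.67) / [ 0.67 × (1 − 0.77) ]
  = 0.2541 / 0.1541 = 1.6489
1.6489 × 52 = 85.74 → 86 items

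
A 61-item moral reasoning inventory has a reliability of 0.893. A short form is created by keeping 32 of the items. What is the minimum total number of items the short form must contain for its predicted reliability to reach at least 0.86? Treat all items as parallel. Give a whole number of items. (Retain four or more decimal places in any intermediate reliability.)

45

Short-form reliability: n = 32/61 = 0.5246; r_32 = n·r/(1+(n−1)r) ≈ 0.8141
Then solve for n' with r_old = 0.8141, r_target = 0.86: n' = 0.86(1 − 0.8141)/[0.8141(1 − 0.86)] = 1.4027
Items = 1.4027 × 32 ≈ 44.89 → 45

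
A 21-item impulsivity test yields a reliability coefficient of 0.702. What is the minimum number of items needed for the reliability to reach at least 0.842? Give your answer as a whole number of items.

48

n = [0.842 × 0.298] / [0.702 × 0.158]
n = 0.250916 / 0.110916 ≈ 2.2622
2.2622 × 21 = 47.51 → 48 items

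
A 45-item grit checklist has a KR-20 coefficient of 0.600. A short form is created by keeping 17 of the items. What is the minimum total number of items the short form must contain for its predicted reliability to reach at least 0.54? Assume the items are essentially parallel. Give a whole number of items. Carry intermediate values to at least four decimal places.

First, r for the 17-item form: n = 17/45 = 0.3778, so r_17 = 0.3778·0.600/(1 + (0.3778 − 1)·0.600) = 0.3617
Length factor from the short form to reach 0.54: n' = 0.54(1 − 0.3617) / [0.3617(1 − 0.54)] ≈ 2.0716
Total items = 2.0716 × 17 = 35.22, rounded up to 36.

36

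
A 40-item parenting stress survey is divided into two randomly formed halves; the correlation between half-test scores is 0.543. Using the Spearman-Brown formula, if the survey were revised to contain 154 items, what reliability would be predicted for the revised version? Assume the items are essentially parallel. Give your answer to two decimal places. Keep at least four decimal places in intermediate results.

First correct the split-half correlation to full-test reliability: r_full = 2 × 0.543 / (1 + 0.543) ≈ 0.7038
Then adjust to 154 items: n = 154/40 = 3.8500
r_new = n·r_full / (1 + (n − 1)·r_full) = 2.7096 / 3.0058 ≈ 0.9015

0.90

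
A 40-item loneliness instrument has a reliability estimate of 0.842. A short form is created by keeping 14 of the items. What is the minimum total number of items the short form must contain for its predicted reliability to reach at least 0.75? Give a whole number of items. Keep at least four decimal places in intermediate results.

First, r for the 14-item form: n = 14/40 = 0.3500, so r_14 = 0.3500·0.842/(1 + (0.3500 − 1)·0.842) = 0.6510
Then solve for n' with r_old = 0.6510, r_target = 0.75: n' = 0.75(1 − 0.6510)/[0.6510(1 − 0.75)] = 1.6083
Total items = 1.6083 × 14 = 22.52, rounded up to 23.

23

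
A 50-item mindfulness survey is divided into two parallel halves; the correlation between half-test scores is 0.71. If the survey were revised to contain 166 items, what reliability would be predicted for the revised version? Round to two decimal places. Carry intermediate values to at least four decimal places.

Full-test reliability from the split-half r: r_full = 2(0.71)/(1 + 0.71) = 0.8304
Then adjust to 166 items: n = 166/50 = 3.3200
r_new = n·r_full / (1 + (n − 1)·r_full) = 2.7569 / 2.9265 ≈ 0.9420

0.94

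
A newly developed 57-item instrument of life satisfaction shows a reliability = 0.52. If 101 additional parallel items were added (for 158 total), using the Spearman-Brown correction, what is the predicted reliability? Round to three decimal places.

0.750

n = 158/57 = 2.7719
By Spearman-Brown, r_new = n r / (1 + (n − 1) r).
r_new = (2.7719 × 0.52) / (1 + (2.7719 − 1) × 0.52)
     = 1.4414 / 1.9214 = 0.7502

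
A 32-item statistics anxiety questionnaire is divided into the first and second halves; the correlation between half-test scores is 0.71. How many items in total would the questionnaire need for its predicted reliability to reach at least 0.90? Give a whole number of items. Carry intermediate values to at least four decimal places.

Corrected full-test reliability: r_full = 2 × 0.71 / (1 + 0.71) ≈ 0.8304
n = r_tgt(1 − r_full) / [r_full(1 − r_tgt)] = 0.90 × 0.1696 / (0.8304 × 0.10) ≈ 1.8382
Items = 1.8382 × 32 ≈ 58.82 → 59

59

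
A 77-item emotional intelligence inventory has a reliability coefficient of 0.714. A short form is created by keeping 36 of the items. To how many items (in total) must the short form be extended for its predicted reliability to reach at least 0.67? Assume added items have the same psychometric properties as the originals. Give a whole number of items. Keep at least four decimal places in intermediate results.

63

First, r for the 36-item form: n = 36/77 = 0.4675, so r_36 = 0.4675·0.714/(1 + (0.4675 − 1)·0.714) = 0.5386
Then solve for n' with r_old = 0.5386, r_target = 0.67: n' = 0.67(1 − 0.5386)/[0.5386(1 − 0.67)] = 1.7393
Total items = 1.7393 × 36 = 62.61, rounded up to 63.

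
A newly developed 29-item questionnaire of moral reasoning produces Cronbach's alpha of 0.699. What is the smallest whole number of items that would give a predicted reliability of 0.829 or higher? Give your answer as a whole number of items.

61

Invert Spearman-Brown to solve for n:
n = r*(1 − r) / [ r (1 − r*) ]
n = 0.829(1 − 0.699) / [0.699(1 − 0.829)]
n = 0.249529 / 0.119529 ≈ 2.0876
Items needed = n × 29 = 2.0876 × 29 ≈ 60.54 → round up to 61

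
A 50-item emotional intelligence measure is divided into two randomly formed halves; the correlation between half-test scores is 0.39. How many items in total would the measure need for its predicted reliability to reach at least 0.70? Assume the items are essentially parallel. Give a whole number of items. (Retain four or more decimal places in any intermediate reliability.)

Corrected full-test reliability: r_full = 2 × 0.39 / (1 + 0.39) ≈ 0.5612
Solve Spearman-Brown for n: n = 0.70(1 − 0.5612) / [0.5612(1 − 0.70)] = 1.8244
Items = 1.8244 × 50 ≈ 91.22 → 92

92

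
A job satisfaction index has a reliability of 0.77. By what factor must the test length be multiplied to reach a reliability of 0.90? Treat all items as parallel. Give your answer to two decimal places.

Rearranging the Spearman-Brown formula for n,
n = r_target (1 − r_old) / [ r_old (1 − r_target) ]
n = 0.90 × (1 − 0.77) / [ 0.77 × (1 − 0.90) ]
  = 0.2070 / 0.0770 = 2.6883

2.69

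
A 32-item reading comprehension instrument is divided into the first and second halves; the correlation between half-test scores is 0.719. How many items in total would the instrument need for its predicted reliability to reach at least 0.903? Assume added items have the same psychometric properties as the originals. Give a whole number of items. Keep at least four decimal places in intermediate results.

Corrected full-test reliability: r_full = 2 × 0.719 / (1 + 0.719) ≈ 0.8365
n = r_tgt(1 − r_full) / [r_full(1 − r_tgt)] = 0.903 × 0.1635 / (0.8365 × 0.097) ≈ 1.8196
Required items = 1.8196 × 32 = 58.23, so 59 items.

59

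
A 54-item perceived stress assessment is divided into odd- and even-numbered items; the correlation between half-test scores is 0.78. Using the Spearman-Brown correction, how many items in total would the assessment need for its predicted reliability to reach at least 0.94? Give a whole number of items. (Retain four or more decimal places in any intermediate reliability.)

120

r_full = 2(0.78)/(1 + 0.78) = 0.8764
Solve Spearman-Brown for n: n = 0.94(1 − 0.8764) / [0.8764(1 − 0.94)] = 2.2095
Items = 2.2095 × 54 ≈ 119.31 → 120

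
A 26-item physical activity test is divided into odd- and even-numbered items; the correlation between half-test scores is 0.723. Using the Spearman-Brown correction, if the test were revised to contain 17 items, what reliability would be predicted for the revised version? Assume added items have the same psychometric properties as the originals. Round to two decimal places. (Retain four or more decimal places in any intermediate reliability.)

0.77

First correct the split-half correlation to full-test reliability: r_full = 2 × 0.723 / (1 + 0.723) ≈ 0.8392
Then adjust to 17 items: n = 17/26 = 0.6538
r_new = n·r_full / (1 + (n − 1)·r_full) = 0.5487 / 0.7095 ≈ 0.7734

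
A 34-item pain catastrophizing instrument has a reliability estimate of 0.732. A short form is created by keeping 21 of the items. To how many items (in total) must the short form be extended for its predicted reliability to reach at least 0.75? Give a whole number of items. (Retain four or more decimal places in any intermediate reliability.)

38

First, r for the 21-item form: n = 21/34 = 0.6176, so r_21 = 0.6176·0.732/(1 + (0.6176 − 1)·0.732) = 0.6278
Length factor from the short form to reach 0.75: n' = 0.75(1 − 0.6278) / [0.6278(1 − 0.75)] ≈ 1.7786
Total items = 1.7786 × 21 = 37.35, rounded up to 38.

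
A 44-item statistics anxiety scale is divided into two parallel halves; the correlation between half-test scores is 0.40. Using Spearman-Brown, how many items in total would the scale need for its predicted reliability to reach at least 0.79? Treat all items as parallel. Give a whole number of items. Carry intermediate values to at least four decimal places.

r_full = 2(0.40)/(1 + 0.40) = 0.5714
n = r_tgt(1 − r_full) / [r_full(1 − r_tgt)] = 0.79 × 0.4286 / (0.5714 × 0.21) ≈ 2.8218
Required items = 2.8218 × 44 = 124.16, so 125 items.

125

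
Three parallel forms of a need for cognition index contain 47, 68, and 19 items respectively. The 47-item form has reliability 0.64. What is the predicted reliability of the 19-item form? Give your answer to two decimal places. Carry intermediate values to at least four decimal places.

The 68-item form is not needed; work directly from the 47-item form with n = 19/47 = 0.4043.
r_{19} = n·r / (1 + (n − 1)·r) = 0.2588 / 0.6188 ≈ 0.4182

0.42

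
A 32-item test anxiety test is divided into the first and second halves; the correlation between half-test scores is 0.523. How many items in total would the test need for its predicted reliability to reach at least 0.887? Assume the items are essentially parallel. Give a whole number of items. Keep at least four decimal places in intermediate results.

r_full = 2(0.523)/(1 + 0.523) = 0.6868
n = r_tgt(1 − r_full) / [r_full(1 − r_tgt)] = 0.887 × 0.3132 / (0.6868 × 0.113) ≈ 3.5796
Items = 3.5796 × 32 ≈ 114.55 → 115

115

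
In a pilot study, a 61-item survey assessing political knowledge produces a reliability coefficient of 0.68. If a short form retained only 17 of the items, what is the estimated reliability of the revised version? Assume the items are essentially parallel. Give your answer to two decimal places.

The new length is 17/61 = 0.2787 times the old.
By Spearman-Brown, r_new = n r / (1 + (n − 1) r).
r_new = (0.2787 × 0.68) / (1 + (0.2787 − 1) × 0.68)
     = 0.1895 / 0.5095 = 0.3719

0.37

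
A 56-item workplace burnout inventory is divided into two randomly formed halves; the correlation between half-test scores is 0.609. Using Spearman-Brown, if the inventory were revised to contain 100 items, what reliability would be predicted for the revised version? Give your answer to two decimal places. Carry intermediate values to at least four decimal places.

Full-test reliability from the split-half r: r_full = 2(0.609)/(1 + 0.609) = 0.7570
Length factor from 56 to 100 items: n = 100/56 = 1.7857
r_new = n·r_full / (1 + (n − 1)·r_full) = 1.3518 / 1.5948 ≈ 0.8476

0.85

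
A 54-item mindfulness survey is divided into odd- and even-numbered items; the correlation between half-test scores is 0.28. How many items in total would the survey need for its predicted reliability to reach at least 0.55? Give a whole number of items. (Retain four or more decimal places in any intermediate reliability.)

Corrected full-test reliability: r_full = 2 × 0.28 / (1 + 0.28) ≈ 0.4375
n = r_tgt(1 − r_full) / [r_full(1 − r_tgt)] = 0.55 × 0.5625 / (0.4375 × 0.45) ≈ 1.5714
Items = 1.5714 × 54 ≈ 84.86 → 85

85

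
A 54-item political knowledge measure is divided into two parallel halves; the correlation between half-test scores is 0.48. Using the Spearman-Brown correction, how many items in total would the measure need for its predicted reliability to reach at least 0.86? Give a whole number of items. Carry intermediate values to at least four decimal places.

180

r_full = 2(0.48)/(1 + 0.48) = 0.6486
n = r_tgt(1 − r_full) / [r_full(1 − r_tgt)] = 0.86 × 0.3514 / (0.6486 × 0.14) ≈ 3.3281
Items = 3.3281 × 54 ≈ 179.72 → 180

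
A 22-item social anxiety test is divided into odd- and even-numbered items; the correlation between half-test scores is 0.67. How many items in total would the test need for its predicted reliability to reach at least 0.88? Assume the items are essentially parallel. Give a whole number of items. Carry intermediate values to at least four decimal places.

Corrected full-test reliability: r_full = 2 × 0.67 / (1 + 0.67) ≈ 0.8024
n = r_tgt(1 − r_full) / [r_full(1 − r_tgt)] = 0.88 × 0.1976 / (0.8024 × 0.12) ≈ 1.8059
Required items = 1.8059 × 22 = 39.73, so 40 items.

40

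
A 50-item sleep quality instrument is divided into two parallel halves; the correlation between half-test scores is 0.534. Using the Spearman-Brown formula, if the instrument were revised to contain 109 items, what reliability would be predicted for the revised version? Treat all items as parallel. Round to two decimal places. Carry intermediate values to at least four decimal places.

First correct the split-half correlation to full-test reliability: r_full = 2 × 0.534 / (1 + 0.534) ≈ 0.6962
Then adjust to 109 items: n = 109/50 = 2.1800
r_new = n·r_full / (1 + (n − 1)·r_full) = 1.5177 / 1.8215 ≈ 0.8332

0.83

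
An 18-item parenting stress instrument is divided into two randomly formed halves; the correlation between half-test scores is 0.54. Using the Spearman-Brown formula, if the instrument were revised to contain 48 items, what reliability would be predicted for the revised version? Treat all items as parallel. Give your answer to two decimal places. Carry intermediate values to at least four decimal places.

0.86

First correct the split-half correlation to full-test reliability: r_full = 2 × 0.54 / (1 + 0.54) ≈ 0.7013
Length factor from 18 to 48 items: n = 48/18 = 2.6667
r_new = n·r_full / (1 + (n − 1)·r_full) = 1.8702 / 2.1689 ≈ 0.8623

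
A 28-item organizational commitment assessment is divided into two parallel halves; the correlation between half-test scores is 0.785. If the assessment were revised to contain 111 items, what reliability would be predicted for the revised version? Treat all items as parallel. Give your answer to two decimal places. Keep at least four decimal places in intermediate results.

Spearman-Brown correction (n = 2): r_full = 2·0.785/(1 + 0.785) = 0.8796
Then adjust to 111 items: n = 111/28 = 3.9643
r_new = n·r_full / (1 + (n − 1)·r_full) = 3.4870 / 3.6074 ≈ 0.9666

0.97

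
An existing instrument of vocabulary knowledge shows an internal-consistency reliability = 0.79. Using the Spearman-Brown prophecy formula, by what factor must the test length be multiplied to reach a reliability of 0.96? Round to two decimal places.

n = [0.96 × 0.21] / [0.79 × 0.04]
  = 0.2016 / 0.0316 = 6.3797

6.38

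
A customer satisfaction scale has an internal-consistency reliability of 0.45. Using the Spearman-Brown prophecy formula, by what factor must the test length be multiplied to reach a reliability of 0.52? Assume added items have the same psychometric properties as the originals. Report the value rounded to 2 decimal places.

Spearman-Brown solved for the length factor n:
n = r*(1 − r) / [ r (1 − r*) ]
n = 0.52 × (1 − 0.45) / [ 0.45 × (1 − 0.52) ]
n = 0.2860 / 0.2160 ≈ 1.3241

1.32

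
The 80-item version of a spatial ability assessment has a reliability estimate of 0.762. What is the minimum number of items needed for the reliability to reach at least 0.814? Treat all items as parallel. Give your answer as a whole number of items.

110

Invert Spearman-Brown to solve for n:
n = r*(1 − r) / [ r (1 − r*) ]
n = 0.814 × (1 − 0.762) / [ 0.762 × (1 − 0.814) ]
n = 0.193732 / 0.141732 ≈ 1.3669
1.3669 × 80 = 109.35 → 110 items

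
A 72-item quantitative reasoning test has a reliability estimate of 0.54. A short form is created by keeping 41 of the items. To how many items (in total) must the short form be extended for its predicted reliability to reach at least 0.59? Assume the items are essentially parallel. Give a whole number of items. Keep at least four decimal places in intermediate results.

89

First, r for the 41-item form: n = 41/72 = 0.5694, so r_41 = 0.5694·0.54/(1 + (0.5694 − 1)·0.54) = 0.4006
Then solve for n' with r_old = 0.4006, r_target = 0.59: n' = 0.59(1 − 0.4006)/[0.4006(1 − 0.59)] = 2.1531
Total items = 2.1531 × 41 = 88.28, rounded up to 89.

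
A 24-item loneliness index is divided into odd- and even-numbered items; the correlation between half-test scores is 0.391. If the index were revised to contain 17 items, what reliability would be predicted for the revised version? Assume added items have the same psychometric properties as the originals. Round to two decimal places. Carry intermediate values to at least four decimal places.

0.48

Full-test reliability from the split-half r: r_full = 2(0.391)/(1 + 0.391) = 0.5622
Then adjust to 17 items: n = 17/24 = 0.7083
r_new = n·r_full / (1 + (n − 1)·r_full) = 0.3982 / 0.8360 ≈ 0.4763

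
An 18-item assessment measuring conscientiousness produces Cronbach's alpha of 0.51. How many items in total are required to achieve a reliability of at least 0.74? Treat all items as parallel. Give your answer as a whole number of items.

50

n = 0.74(1 − 0.51) / [0.51(1 − 0.74)]
n = 0.3626 / 0.1326 ≈ 2.7345
2.7345 × 18 = 49.22 → 50 items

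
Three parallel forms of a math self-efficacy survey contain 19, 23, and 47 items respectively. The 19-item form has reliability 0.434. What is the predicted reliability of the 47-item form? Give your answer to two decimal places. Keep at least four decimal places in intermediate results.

0.65

The 23-item form is not needed; work directly from the 19-item form with n = 47/19 = 2.4737.
r_{47} = n·r / (1 + (n − 1)·r) = 1.0736 / 1.6396 ≈ 0.6548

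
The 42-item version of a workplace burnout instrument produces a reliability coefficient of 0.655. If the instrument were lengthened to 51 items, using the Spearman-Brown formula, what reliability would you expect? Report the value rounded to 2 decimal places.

0.70

Length ratio n = 51/42 = 1.2143
Apply the Spearman-Brown prophecy formula, r' = nr / [1 + (n − 1)r]:
r_new = 1.2143·0.655 / [1 + (1.2143 − 1)·0.655]
     = 0.7954 / 1.1404 = 0.6975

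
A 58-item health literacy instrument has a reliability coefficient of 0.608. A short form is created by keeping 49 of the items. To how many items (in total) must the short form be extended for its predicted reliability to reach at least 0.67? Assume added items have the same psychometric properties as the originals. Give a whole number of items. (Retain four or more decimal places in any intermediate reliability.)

First, r for the 49-item form: n = 49/58 = 0.8448, so r_49 = 0.8448·0.608/(1 + (0.8448 − 1)·0.608) = 0.5672
Length factor from the short form to reach 0.67: n' = 0.67(1 − 0.5672) / [0.5672(1 − 0.67)] ≈ 1.5492
Items = 1.5492 × 49 ≈ 75.91 → 76

76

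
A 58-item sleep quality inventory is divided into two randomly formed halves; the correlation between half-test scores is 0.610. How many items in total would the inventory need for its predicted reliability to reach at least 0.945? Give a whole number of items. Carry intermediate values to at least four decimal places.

r_full = 2(0.610)/(1 + 0.610) = 0.7578
n = r_tgt(1 − r_full) / [r_full(1 − r_tgt)] = 0.945 × 0.2422 / (0.7578 × 0.055) ≈ 5.4915
Required items = 5.4915 × 58 = 318.51, so 319 items.

319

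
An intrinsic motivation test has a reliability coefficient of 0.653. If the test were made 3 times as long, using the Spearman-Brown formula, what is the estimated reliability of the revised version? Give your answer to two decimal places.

r_new = 3·0.653 / [1 + (3 − 1)·0.653]
r_new = 1.9590 / 2.3060 ≈ 0.8495

0.85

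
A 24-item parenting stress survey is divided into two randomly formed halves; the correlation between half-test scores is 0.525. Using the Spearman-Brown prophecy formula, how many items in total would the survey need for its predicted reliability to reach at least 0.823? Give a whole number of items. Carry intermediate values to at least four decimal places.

Corrected full-test reliability: r_full = 2 × 0.525 / (1 + 0.525) ≈ 0.6885
Solve Spearman-Brown for n: n = 0.823(1 − 0.6885) / [0.6885(1 − 0.823)] = 2.1037
Items = 2.1037 × 24 ≈ 50.49 → 51

51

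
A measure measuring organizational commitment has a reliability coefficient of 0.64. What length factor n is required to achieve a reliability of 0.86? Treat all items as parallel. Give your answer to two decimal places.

3.46

Spearman-Brown solved for the length factor n:
n = r_target (1 − r_old) / [ r_old (1 − r_target) ]
n = 0.86 × (1 − 0.64) / [ 0.64 × (1 − 0.86) ]
n = 0.3096 / 0.0896 ≈ 3.4554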